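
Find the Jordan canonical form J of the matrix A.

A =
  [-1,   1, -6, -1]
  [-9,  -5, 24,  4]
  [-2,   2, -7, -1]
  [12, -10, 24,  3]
J_2(-4) ⊕ J_2(-1)

The characteristic polynomial is
  det(x·I − A) = x^4 + 10*x^3 + 33*x^2 + 40*x + 16 = (x + 1)^2*(x + 4)^2

Eigenvalues and multiplicities (the geometric multiplicity of λ is n − rank(A − λI), which equals the number of Jordan blocks for λ):
  λ = -4: algebraic multiplicity = 2, geometric multiplicity = 1
  λ = -1: algebraic multiplicity = 2, geometric multiplicity = 1

Determining the block sizes for each eigenvalue:
  λ = -4: one block (gm = 1), so the single block has size am = 2 → block sizes [2]
  λ = -1: one block (gm = 1), so the single block has size am = 2 → block sizes [2]

Assembling the blocks gives a Jordan form
J =
  [-4,  1,  0,  0]
  [ 0, -4,  0,  0]
  [ 0,  0, -1,  1]
  [ 0,  0,  0, -1]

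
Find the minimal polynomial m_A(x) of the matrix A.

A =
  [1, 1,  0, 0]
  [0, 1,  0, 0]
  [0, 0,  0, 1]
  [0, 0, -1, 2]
x^2 - 2*x + 1

The characteristic polynomial is χ_A(x) = (x - 1)^4, so the eigenvalues are known. The minimal polynomial is
  m_A(x) = Π_λ (x − λ)^{k_λ}
where k_λ is the size of the *largest* Jordan block for λ (equivalently, the smallest k with (A − λI)^k v = 0 for every generalised eigenvector v of λ).

  λ = 1: largest Jordan block has size 2, contributing (x − 1)^2

So m_A(x) = (x - 1)^2 = x^2 - 2*x + 1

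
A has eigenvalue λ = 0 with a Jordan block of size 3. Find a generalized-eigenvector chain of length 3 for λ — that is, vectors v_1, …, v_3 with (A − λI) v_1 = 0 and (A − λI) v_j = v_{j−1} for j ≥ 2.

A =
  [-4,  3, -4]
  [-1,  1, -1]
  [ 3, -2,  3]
A Jordan chain for λ = 0 of length 3:
v_1 = (1, 0, -1)ᵀ
v_2 = (-4, -1, 3)ᵀ
v_3 = (1, 0, 0)ᵀ

Let N = A − (0)·I. We want v_3 with N^3 v_3 = 0 but N^2 v_3 ≠ 0; then v_{j-1} := N · v_j for j = 3, …, 2.

Pick v_3 = (1, 0, 0)ᵀ.
Then v_2 = N · v_3 = (-4, -1, 3)ᵀ.
Then v_1 = N · v_2 = (1, 0, -1)ᵀ.

Sanity check: (A − (0)·I) v_1 = (0, 0, 0)ᵀ = 0. ✓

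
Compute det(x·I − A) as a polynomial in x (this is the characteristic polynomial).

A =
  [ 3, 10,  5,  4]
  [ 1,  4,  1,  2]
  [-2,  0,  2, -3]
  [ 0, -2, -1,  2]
x^4 - 11*x^3 + 45*x^2 - 81*x + 54

Expanding det(x·I − A) (e.g. by cofactor expansion or by noting that A is similar to its Jordan form J, which has the same characteristic polynomial as A) gives
  χ_A(x) = x^4 - 11*x^3 + 45*x^2 - 81*x + 54
which factors as (x - 3)^3*(x - 2). The eigenvalues (with algebraic multiplicities) are λ = 2 with multiplicity 1, λ = 3 with multiplicity 3.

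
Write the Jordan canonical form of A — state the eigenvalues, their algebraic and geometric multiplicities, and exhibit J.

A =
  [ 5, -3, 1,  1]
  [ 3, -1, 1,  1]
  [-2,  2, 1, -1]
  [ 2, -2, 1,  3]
J_2(2) ⊕ J_2(2)

The characteristic polynomial is
  det(x·I − A) = x^4 - 8*x^3 + 24*x^2 - 32*x + 16 = (x - 2)^4

Eigenvalues and multiplicities (the geometric multiplicity of λ is n − rank(A − λI), which equals the number of Jordan blocks for λ):
  λ = 2: algebraic multiplicity = 4, geometric multiplicity = 2

Determining the block sizes for each eigenvalue:
  λ = 2: with am = 4 and gm = 2, the partition is not yet determined (e.g. several partitions of 4 into 2 parts exist). Let N = A − (2)·I. Computing rank(N^1) = 2, rank(N^2) = 0; the number of blocks of size ≥ j is rank(N^{j−1}) − rank(N^j), giving [2, 2]. So we have 2 block(s) of size 2 → block sizes [2, 2]

Assembling the blocks gives a Jordan form
J =
  [2, 1, 0, 0]
  [0, 2, 0, 0]
  [0, 0, 2, 1]
  [0, 0, 0, 2]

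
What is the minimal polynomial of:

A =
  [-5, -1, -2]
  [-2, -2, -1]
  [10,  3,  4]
x^3 + 3*x^2 + 3*x + 1

The characteristic polynomial is χ_A(x) = (x + 1)^3, so the eigenvalues are known. The minimal polynomial is
  m_A(x) = Π_λ (x − λ)^{k_λ}
where k_λ is the size of the *largest* Jordan block for λ (equivalently, the smallest k with (A − λI)^k v = 0 for every generalised eigenvector v of λ).

  λ = -1: largest Jordan block has size 3, contributing (x + 1)^3

So m_A(x) = (x + 1)^3 = x^3 + 3*x^2 + 3*x + 1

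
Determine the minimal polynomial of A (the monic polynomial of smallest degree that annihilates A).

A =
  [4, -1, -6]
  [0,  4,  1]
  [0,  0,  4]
x^3 - 12*x^2 + 48*x - 64

The characteristic polynomial is χ_A(x) = (x - 4)^3, so the eigenvalues are known. The minimal polynomial is
  m_A(x) = Π_λ (x − λ)^{k_λ}
where k_λ is the size of the *largest* Jordan block for λ (equivalently, the smallest k with (A − λI)^k v = 0 for every generalised eigenvector v of λ).

  λ = 4: largest Jordan block has size 3, contributing (x − 4)^3

So m_A(x) = (x - 4)^3 = x^3 - 12*x^2 + 48*x - 64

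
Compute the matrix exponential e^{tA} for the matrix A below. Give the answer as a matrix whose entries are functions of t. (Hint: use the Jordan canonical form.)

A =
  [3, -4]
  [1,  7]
e^{tA} =
  [-2*t*exp(5*t) + exp(5*t), -4*t*exp(5*t)]
  [t*exp(5*t), 2*t*exp(5*t) + exp(5*t)]

Strategy: write A = P · J · P⁻¹ where J is a Jordan canonical form, so e^{tA} = P · e^{tJ} · P⁻¹, and e^{tJ} can be computed block-by-block.

A has Jordan form
J =
  [5, 1]
  [0, 5]
(up to reordering of blocks).

Per-block formulas:
  For a 2×2 Jordan block J_2(5): exp(t · J_2(5)) = e^(5t)·(I + t·N), where N is the 2×2 nilpotent shift.

After assembling e^{tJ} and conjugating by P, we get:

e^{tA} =
  [-2*t*exp(5*t) + exp(5*t), -4*t*exp(5*t)]
  [t*exp(5*t), 2*t*exp(5*t) + exp(5*t)]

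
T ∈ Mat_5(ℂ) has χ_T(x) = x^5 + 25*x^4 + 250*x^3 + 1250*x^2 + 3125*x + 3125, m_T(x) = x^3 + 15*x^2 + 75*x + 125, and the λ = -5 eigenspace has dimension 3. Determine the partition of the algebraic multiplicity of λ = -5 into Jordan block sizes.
Block sizes for λ = -5: [3, 1, 1]

Step 1 — from the characteristic polynomial, algebraic multiplicity of λ = -5 is 5. From dim ker(T − (-5)·I) = 3, there are exactly 3 Jordan blocks for λ = -5.
Step 2 — from the minimal polynomial, the factor (x + 5)^3 tells us the largest block for λ = -5 has size 3.
Step 3 — with total size 5, 3 blocks, and largest block 3, the block sizes (in nonincreasing order) are [3, 1, 1].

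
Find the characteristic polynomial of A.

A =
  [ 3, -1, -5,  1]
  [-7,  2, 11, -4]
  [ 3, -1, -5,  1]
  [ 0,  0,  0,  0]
x^4

Expanding det(x·I − A) (e.g. by cofactor expansion or by noting that A is similar to its Jordan form J, which has the same characteristic polynomial as A) gives
  χ_A(x) = x^4
which factors as x^4. The eigenvalues (with algebraic multiplicities) are λ = 0 with multiplicity 4.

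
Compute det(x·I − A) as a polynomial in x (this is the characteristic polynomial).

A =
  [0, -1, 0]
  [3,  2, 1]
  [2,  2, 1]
x^3 - 3*x^2 + 3*x - 1

Expanding det(x·I − A) (e.g. by cofactor expansion or by noting that A is similar to its Jordan form J, which has the same characteristic polynomial as A) gives
  χ_A(x) = x^3 - 3*x^2 + 3*x - 1
which factors as (x - 1)^3. The eigenvalues (with algebraic multiplicities) are λ = 1 with multiplicity 3.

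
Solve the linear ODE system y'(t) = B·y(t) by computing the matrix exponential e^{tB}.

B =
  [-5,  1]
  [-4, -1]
e^{tB} =
  [-2*t*exp(-3*t) + exp(-3*t), t*exp(-3*t)]
  [-4*t*exp(-3*t), 2*t*exp(-3*t) + exp(-3*t)]

Strategy: write B = P · J · P⁻¹ where J is a Jordan canonical form, so e^{tB} = P · e^{tJ} · P⁻¹, and e^{tJ} can be computed block-by-block.

B has Jordan form
J =
  [-3,  1]
  [ 0, -3]
(up to reordering of blocks).

Per-block formulas:
  For a 2×2 Jordan block J_2(-3): exp(t · J_2(-3)) = e^(-3t)·(I + t·N), where N is the 2×2 nilpotent shift.

After assembling e^{tJ} and conjugating by P, we get:

e^{tB} =
  [-2*t*exp(-3*t) + exp(-3*t), t*exp(-3*t)]
  [-4*t*exp(-3*t), 2*t*exp(-3*t) + exp(-3*t)]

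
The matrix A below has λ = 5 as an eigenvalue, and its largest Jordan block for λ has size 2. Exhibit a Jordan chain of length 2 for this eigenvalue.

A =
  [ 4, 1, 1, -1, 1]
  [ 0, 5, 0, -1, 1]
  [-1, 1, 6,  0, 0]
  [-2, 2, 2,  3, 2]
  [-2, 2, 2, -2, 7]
A Jordan chain for λ = 5 of length 2:
v_1 = (-1, 0, -1, -2, -2)ᵀ
v_2 = (1, 0, 0, 0, 0)ᵀ

Let N = A − (5)·I. We want v_2 with N^2 v_2 = 0 but N^1 v_2 ≠ 0; then v_{j-1} := N · v_j for j = 2, …, 2.

Pick v_2 = (1, 0, 0, 0, 0)ᵀ.
Then v_1 = N · v_2 = (-1, 0, -1, -2, -2)ᵀ.

Sanity check: (A − (5)·I) v_1 = (0, 0, 0, 0, 0)ᵀ = 0. ✓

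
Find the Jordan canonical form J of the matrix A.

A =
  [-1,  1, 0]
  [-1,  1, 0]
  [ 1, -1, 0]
J_2(0) ⊕ J_1(0)

The characteristic polynomial is
  det(x·I − A) = x^3

Eigenvalues and multiplicities (the geometric multiplicity of λ is n − rank(A − λI), which equals the number of Jordan blocks for λ):
  λ = 0: algebraic multiplicity = 3, geometric multiplicity = 2

Determining the block sizes for each eigenvalue:
  λ = 0: 2 blocks summing to 3 forces exactly one block of size 2 and the rest size 1 → block sizes [2, 1]

Assembling the blocks gives a Jordan form
J =
  [0, 1, 0]
  [0, 0, 0]
  [0, 0, 0]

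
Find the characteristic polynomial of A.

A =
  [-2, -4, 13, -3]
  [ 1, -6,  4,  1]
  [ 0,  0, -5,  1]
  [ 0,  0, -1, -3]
x^4 + 16*x^3 + 96*x^2 + 256*x + 256

Expanding det(x·I − A) (e.g. by cofactor expansion or by noting that A is similar to its Jordan form J, which has the same characteristic polynomial as A) gives
  χ_A(x) = x^4 + 16*x^3 + 96*x^2 + 256*x + 256
which factors as (x + 4)^4. The eigenvalues (with algebraic multiplicities) are λ = -4 with multiplicity 4.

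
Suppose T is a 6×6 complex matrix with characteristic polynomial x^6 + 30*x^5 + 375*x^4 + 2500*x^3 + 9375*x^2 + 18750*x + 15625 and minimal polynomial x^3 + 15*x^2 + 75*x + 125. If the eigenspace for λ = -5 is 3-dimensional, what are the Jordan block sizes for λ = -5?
Block sizes for λ = -5: [3, 2, 1]

Step 1 — from the characteristic polynomial, algebraic multiplicity of λ = -5 is 6. From dim ker(T − (-5)·I) = 3, there are exactly 3 Jordan blocks for λ = -5.
Step 2 — from the minimal polynomial, the factor (x + 5)^3 tells us the largest block for λ = -5 has size 3.
Step 3 — with total size 6, 3 blocks, and largest block 3, the block sizes (in nonincreasing order) are [3, 2, 1].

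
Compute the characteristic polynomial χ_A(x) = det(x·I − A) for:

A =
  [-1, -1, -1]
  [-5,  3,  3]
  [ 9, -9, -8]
x^3 + 6*x^2 + 12*x + 8

Expanding det(x·I − A) (e.g. by cofactor expansion or by noting that A is similar to its Jordan form J, which has the same characteristic polynomial as A) gives
  χ_A(x) = x^3 + 6*x^2 + 12*x + 8
which factors as (x + 2)^3. The eigenvalues (with algebraic multiplicities) are λ = -2 with multiplicity 3.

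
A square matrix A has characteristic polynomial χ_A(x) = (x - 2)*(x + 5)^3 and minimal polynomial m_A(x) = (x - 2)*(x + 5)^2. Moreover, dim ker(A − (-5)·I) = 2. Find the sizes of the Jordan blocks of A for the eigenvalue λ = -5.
Block sizes for λ = -5: [2, 1]

Step 1 — from the characteristic polynomial, algebraic multiplicity of λ = -5 is 3. From dim ker(A − (-5)·I) = 2, there are exactly 2 Jordan blocks for λ = -5.
Step 2 — from the minimal polynomial, the factor (x + 5)^2 tells us the largest block for λ = -5 has size 2.
Step 3 — with total size 3, 2 blocks, and largest block 2, the block sizes (in nonincreasing order) are [2, 1].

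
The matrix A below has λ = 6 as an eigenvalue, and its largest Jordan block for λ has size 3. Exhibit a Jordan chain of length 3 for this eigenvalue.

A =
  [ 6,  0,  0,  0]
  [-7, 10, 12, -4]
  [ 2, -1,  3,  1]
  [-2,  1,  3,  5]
A Jordan chain for λ = 6 of length 3:
v_1 = (0, 4, -1, 1)ᵀ
v_2 = (0, -7, 2, -2)ᵀ
v_3 = (1, 0, 0, 0)ᵀ

Let N = A − (6)·I. We want v_3 with N^3 v_3 = 0 but N^2 v_3 ≠ 0; then v_{j-1} := N · v_j for j = 3, …, 2.

Pick v_3 = (1, 0, 0, 0)ᵀ.
Then v_2 = N · v_3 = (0, -7, 2, -2)ᵀ.
Then v_1 = N · v_2 = (0, 4, -1, 1)ᵀ.

Sanity check: (A − (6)·I) v_1 = (0, 0, 0, 0)ᵀ = 0. ✓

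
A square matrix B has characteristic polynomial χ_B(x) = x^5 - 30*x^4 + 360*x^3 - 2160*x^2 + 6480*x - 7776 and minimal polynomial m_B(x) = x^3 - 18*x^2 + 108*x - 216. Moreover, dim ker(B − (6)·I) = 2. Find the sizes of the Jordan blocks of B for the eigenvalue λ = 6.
Block sizes for λ = 6: [3, 2]

Step 1 — from the characteristic polynomial, algebraic multiplicity of λ = 6 is 5. From dim ker(B − (6)·I) = 2, there are exactly 2 Jordan blocks for λ = 6.
Step 2 — from the minimal polynomial, the factor (x − 6)^3 tells us the largest block for λ = 6 has size 3.
Step 3 — with total size 5, 2 blocks, and largest block 3, the block sizes (in nonincreasing order) are [3, 2].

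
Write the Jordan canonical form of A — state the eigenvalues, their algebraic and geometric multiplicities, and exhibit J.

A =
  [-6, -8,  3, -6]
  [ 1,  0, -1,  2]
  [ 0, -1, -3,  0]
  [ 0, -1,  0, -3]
J_3(-3) ⊕ J_1(-3)

The characteristic polynomial is
  det(x·I − A) = x^4 + 12*x^3 + 54*x^2 + 108*x + 81 = (x + 3)^4

Eigenvalues and multiplicities (the geometric multiplicity of λ is n − rank(A − λI), which equals the number of Jordan blocks for λ):
  λ = -3: algebraic multiplicity = 4, geometric multiplicity = 2

Determining the block sizes for each eigenvalue:
  λ = -3: with am = 4 and gm = 2, the partition is not yet determined (e.g. several partitions of 4 into 2 parts exist). Let N = A − (-3)·I. Computing rank(N^1) = 2, rank(N^2) = 1, rank(N^3) = 0; the number of blocks of size ≥ j is rank(N^{j−1}) − rank(N^j), giving [2, 1, 1]. So we have 1 block(s) of size 3, 1 block(s) of size 1 → block sizes [3, 1]

Assembling the blocks gives a Jordan form
J =
  [-3,  1,  0,  0]
  [ 0, -3,  1,  0]
  [ 0,  0, -3,  0]
  [ 0,  0,  0, -3]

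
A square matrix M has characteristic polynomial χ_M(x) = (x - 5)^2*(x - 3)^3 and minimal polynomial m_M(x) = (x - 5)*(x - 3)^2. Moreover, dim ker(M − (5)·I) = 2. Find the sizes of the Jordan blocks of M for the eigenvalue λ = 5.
Block sizes for λ = 5: [1, 1]

Step 1 — from the characteristic polynomial, algebraic multiplicity of λ = 5 is 2. From dim ker(M − (5)·I) = 2, there are exactly 2 Jordan blocks for λ = 5.
Step 2 — from the minimal polynomial, the factor (x − 5) tells us the largest block for λ = 5 has size 1.
Step 3 — with total size 2, 2 blocks, and largest block 1, the block sizes (in nonincreasing order) are [1, 1].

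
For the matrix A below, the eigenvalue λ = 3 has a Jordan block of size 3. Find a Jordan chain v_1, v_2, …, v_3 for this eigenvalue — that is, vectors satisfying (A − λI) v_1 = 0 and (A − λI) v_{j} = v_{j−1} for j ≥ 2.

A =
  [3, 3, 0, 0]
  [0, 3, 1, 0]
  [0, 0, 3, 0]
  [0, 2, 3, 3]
A Jordan chain for λ = 3 of length 3:
v_1 = (3, 0, 0, 2)ᵀ
v_2 = (0, 1, 0, 3)ᵀ
v_3 = (0, 0, 1, 0)ᵀ

Let N = A − (3)·I. We want v_3 with N^3 v_3 = 0 but N^2 v_3 ≠ 0; then v_{j-1} := N · v_j for j = 3, …, 2.

Pick v_3 = (0, 0, 1, 0)ᵀ.
Then v_2 = N · v_3 = (0, 1, 0, 3)ᵀ.
Then v_1 = N · v_2 = (3, 0, 0, 2)ᵀ.

Sanity check: (A − (3)·I) v_1 = (0, 0, 0, 0)ᵀ = 0. ✓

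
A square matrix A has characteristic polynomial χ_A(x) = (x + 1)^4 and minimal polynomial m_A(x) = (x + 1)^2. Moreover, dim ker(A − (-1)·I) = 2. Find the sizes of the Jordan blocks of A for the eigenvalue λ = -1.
Block sizes for λ = -1: [2, 2]

Step 1 — from the characteristic polynomial, algebraic multiplicity of λ = -1 is 4. From dim ker(A − (-1)·I) = 2, there are exactly 2 Jordan blocks for λ = -1.
Step 2 — from the minimal polynomial, the factor (x + 1)^2 tells us the largest block for λ = -1 has size 2.
Step 3 — with total size 4, 2 blocks, and largest block 2, the block sizes (in nonincreasing order) are [2, 2].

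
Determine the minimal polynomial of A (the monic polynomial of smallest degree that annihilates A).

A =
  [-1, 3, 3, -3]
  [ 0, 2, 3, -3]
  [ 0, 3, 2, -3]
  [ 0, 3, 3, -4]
x^2 - x - 2

The characteristic polynomial is χ_A(x) = (x - 2)*(x + 1)^3, so the eigenvalues are known. The minimal polynomial is
  m_A(x) = Π_λ (x − λ)^{k_λ}
where k_λ is the size of the *largest* Jordan block for λ (equivalently, the smallest k with (A − λI)^k v = 0 for every generalised eigenvector v of λ).

  λ = -1: largest Jordan block has size 1, contributing (x + 1)
  λ = 2: largest Jordan block has size 1, contributing (x − 2)

So m_A(x) = (x - 2)*(x + 1) = x^2 - x - 2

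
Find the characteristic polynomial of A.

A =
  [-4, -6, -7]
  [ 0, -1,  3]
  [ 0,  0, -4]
x^3 + 9*x^2 + 24*x + 16

Expanding det(x·I − A) (e.g. by cofactor expansion or by noting that A is similar to its Jordan form J, which has the same characteristic polynomial as A) gives
  χ_A(x) = x^3 + 9*x^2 + 24*x + 16
which factors as (x + 1)*(x + 4)^2. The eigenvalues (with algebraic multiplicities) are λ = -4 with multiplicity 2, λ = -1 with multiplicity 1.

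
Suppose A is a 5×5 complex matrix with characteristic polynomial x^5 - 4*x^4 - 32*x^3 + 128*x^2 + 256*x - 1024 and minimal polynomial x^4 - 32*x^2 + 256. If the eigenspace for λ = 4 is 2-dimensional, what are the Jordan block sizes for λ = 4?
Block sizes for λ = 4: [2, 1]

Step 1 — from the characteristic polynomial, algebraic multiplicity of λ = 4 is 3. From dim ker(A − (4)·I) = 2, there are exactly 2 Jordan blocks for λ = 4.
Step 2 — from the minimal polynomial, the factor (x − 4)^2 tells us the largest block for λ = 4 has size 2.
Step 3 — with total size 3, 2 blocks, and largest block 2, the block sizes (in nonincreasing order) are [2, 1].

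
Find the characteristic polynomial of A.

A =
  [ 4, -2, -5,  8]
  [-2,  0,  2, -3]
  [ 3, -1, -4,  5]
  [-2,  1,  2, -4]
x^4 + 4*x^3 + 6*x^2 + 4*x + 1

Expanding det(x·I − A) (e.g. by cofactor expansion or by noting that A is similar to its Jordan form J, which has the same characteristic polynomial as A) gives
  χ_A(x) = x^4 + 4*x^3 + 6*x^2 + 4*x + 1
which factors as (x + 1)^4. The eigenvalues (with algebraic multiplicities) are λ = -1 with multiplicity 4.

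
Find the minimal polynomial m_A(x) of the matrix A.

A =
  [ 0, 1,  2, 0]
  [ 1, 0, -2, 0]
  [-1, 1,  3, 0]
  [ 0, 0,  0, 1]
x^2 - 2*x + 1

The characteristic polynomial is χ_A(x) = (x - 1)^4, so the eigenvalues are known. The minimal polynomial is
  m_A(x) = Π_λ (x − λ)^{k_λ}
where k_λ is the size of the *largest* Jordan block for λ (equivalently, the smallest k with (A − λI)^k v = 0 for every generalised eigenvector v of λ).

  λ = 1: largest Jordan block has size 2, contributing (x − 1)^2

So m_A(x) = (x - 1)^2 = x^2 - 2*x + 1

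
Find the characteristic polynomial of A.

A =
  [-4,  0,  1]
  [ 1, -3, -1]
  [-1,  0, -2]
x^3 + 9*x^2 + 27*x + 27

Expanding det(x·I − A) (e.g. by cofactor expansion or by noting that A is similar to its Jordan form J, which has the same characteristic polynomial as A) gives
  χ_A(x) = x^3 + 9*x^2 + 27*x + 27
which factors as (x + 3)^3. The eigenvalues (with algebraic multiplicities) are λ = -3 with multiplicity 3.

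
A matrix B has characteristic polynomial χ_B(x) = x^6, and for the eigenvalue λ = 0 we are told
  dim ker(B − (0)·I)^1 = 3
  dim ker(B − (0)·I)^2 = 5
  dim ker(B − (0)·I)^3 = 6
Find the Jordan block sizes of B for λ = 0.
Block sizes for λ = 0: [3, 2, 1]

From the dimensions of kernels of powers, the number of Jordan blocks of size at least j is d_j − d_{j−1} where d_j = dim ker(N^j) (with d_0 = 0). Computing the differences gives [3, 2, 1].
The number of blocks of size exactly k is (#blocks of size ≥ k) − (#blocks of size ≥ k + 1), so the partition is: 1 block(s) of size 1, 1 block(s) of size 2, 1 block(s) of size 3.
In nonincreasing order the block sizes are [3, 2, 1].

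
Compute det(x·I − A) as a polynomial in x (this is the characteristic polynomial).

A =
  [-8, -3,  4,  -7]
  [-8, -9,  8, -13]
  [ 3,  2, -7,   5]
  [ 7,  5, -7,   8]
x^4 + 16*x^3 + 96*x^2 + 256*x + 256

Expanding det(x·I − A) (e.g. by cofactor expansion or by noting that A is similar to its Jordan form J, which has the same characteristic polynomial as A) gives
  χ_A(x) = x^4 + 16*x^3 + 96*x^2 + 256*x + 256
which factors as (x + 4)^4. The eigenvalues (with algebraic multiplicities) are λ = -4 with multiplicity 4.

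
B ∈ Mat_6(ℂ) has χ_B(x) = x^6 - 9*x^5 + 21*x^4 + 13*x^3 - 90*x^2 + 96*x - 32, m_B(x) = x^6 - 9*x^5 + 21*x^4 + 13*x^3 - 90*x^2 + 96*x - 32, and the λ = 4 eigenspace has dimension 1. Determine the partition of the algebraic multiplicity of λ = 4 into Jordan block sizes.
Block sizes for λ = 4: [2]

Step 1 — from the characteristic polynomial, algebraic multiplicity of λ = 4 is 2. From dim ker(B − (4)·I) = 1, there are exactly 1 Jordan blocks for λ = 4.
Step 2 — from the minimal polynomial, the factor (x − 4)^2 tells us the largest block for λ = 4 has size 2.
Step 3 — with total size 2, 1 blocks, and largest block 2, the block sizes (in nonincreasing order) are [2].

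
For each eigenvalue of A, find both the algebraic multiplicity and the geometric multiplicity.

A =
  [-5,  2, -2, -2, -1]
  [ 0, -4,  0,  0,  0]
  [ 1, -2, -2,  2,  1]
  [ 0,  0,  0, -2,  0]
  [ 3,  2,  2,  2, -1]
λ = -4: alg = 2, geom = 2; λ = -2: alg = 3, geom = 2

Step 1 — factor the characteristic polynomial to read off the algebraic multiplicities:
  χ_A(x) = (x + 2)^3*(x + 4)^2

Step 2 — compute geometric multiplicities via the rank-nullity identity g(λ) = n − rank(A − λI):
  rank(A − (-4)·I) = 3, so dim ker(A − (-4)·I) = n − 3 = 2
  rank(A − (-2)·I) = 3, so dim ker(A − (-2)·I) = n − 3 = 2

Summary:
  λ = -4: algebraic multiplicity = 2, geometric multiplicity = 2
  λ = -2: algebraic multiplicity = 3, geometric multiplicity = 2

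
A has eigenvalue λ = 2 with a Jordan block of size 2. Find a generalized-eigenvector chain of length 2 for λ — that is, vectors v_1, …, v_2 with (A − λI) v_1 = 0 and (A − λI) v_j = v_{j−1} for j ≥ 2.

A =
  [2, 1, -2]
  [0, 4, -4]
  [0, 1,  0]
A Jordan chain for λ = 2 of length 2:
v_1 = (1, 2, 1)ᵀ
v_2 = (0, 1, 0)ᵀ

Let N = A − (2)·I. We want v_2 with N^2 v_2 = 0 but N^1 v_2 ≠ 0; then v_{j-1} := N · v_j for j = 2, …, 2.

Pick v_2 = (0, 1, 0)ᵀ.
Then v_1 = N · v_2 = (1, 2, 1)ᵀ.

Sanity check: (A − (2)·I) v_1 = (0, 0, 0)ᵀ = 0. ✓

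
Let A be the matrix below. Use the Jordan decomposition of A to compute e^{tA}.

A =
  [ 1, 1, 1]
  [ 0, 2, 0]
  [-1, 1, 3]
e^{tA} =
  [-t*exp(2*t) + exp(2*t), t*exp(2*t), t*exp(2*t)]
  [0, exp(2*t), 0]
  [-t*exp(2*t), t*exp(2*t), t*exp(2*t) + exp(2*t)]

Strategy: write A = P · J · P⁻¹ where J is a Jordan canonical form, so e^{tA} = P · e^{tJ} · P⁻¹, and e^{tJ} can be computed block-by-block.

A has Jordan form
J =
  [2, 1, 0]
  [0, 2, 0]
  [0, 0, 2]
(up to reordering of blocks).

Per-block formulas:
  For a 2×2 Jordan block J_2(2): exp(t · J_2(2)) = e^(2t)·(I + t·N), where N is the 2×2 nilpotent shift.
  For a 1×1 block at λ = 2: exp(t · [2]) = [e^(2t)].

After assembling e^{tJ} and conjugating by P, we get:

e^{tA} =
  [-t*exp(2*t) + exp(2*t), t*exp(2*t), t*exp(2*t)]
  [0, exp(2*t), 0]
  [-t*exp(2*t), t*exp(2*t), t*exp(2*t) + exp(2*t)]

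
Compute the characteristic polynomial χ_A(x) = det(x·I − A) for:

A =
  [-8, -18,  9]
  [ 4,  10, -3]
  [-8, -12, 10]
x^3 - 12*x^2 + 48*x - 64

Expanding det(x·I − A) (e.g. by cofactor expansion or by noting that A is similar to its Jordan form J, which has the same characteristic polynomial as A) gives
  χ_A(x) = x^3 - 12*x^2 + 48*x - 64
which factors as (x - 4)^3. The eigenvalues (with algebraic multiplicities) are λ = 4 with multiplicity 3.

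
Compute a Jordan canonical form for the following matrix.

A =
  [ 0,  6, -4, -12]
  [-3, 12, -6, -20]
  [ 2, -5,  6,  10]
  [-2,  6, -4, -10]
J_3(2) ⊕ J_1(2)

The characteristic polynomial is
  det(x·I − A) = x^4 - 8*x^3 + 24*x^2 - 32*x + 16 = (x - 2)^4

Eigenvalues and multiplicities (the geometric multiplicity of λ is n − rank(A − λI), which equals the number of Jordan blocks for λ):
  λ = 2: algebraic multiplicity = 4, geometric multiplicity = 2

Determining the block sizes for each eigenvalue:
  λ = 2: with am = 4 and gm = 2, the partition is not yet determined (e.g. several partitions of 4 into 2 parts exist). Let N = A − (2)·I. Computing rank(N^1) = 2, rank(N^2) = 1, rank(N^3) = 0; the number of blocks of size ≥ j is rank(N^{j−1}) − rank(N^j), giving [2, 1, 1]. So we have 1 block(s) of size 3, 1 block(s) of size 1 → block sizes [3, 1]

Assembling the blocks gives a Jordan form
J =
  [2, 1, 0, 0]
  [0, 2, 1, 0]
  [0, 0, 2, 0]
  [0, 0, 0, 2]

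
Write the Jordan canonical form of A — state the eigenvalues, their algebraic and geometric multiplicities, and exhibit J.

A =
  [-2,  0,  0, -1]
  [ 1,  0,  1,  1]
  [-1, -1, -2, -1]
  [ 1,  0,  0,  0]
J_2(-1) ⊕ J_2(-1)

The characteristic polynomial is
  det(x·I − A) = x^4 + 4*x^3 + 6*x^2 + 4*x + 1 = (x + 1)^4

Eigenvalues and multiplicities (the geometric multiplicity of λ is n − rank(A − λI), which equals the number of Jordan blocks for λ):
  λ = -1: algebraic multiplicity = 4, geometric multiplicity = 2

Determining the block sizes for each eigenvalue:
  λ = -1: with am = 4 and gm = 2, the partition is not yet determined (e.g. several partitions of 4 into 2 parts exist). Let N = A − (-1)·I. Computing rank(N^1) = 2, rank(N^2) = 0; the number of blocks of size ≥ j is rank(N^{j−1}) − rank(N^j), giving [2, 2]. So we have 2 block(s) of size 2 → block sizes [2, 2]

Assembling the blocks gives a Jordan form
J =
  [-1,  1,  0,  0]
  [ 0, -1,  0,  0]
  [ 0,  0, -1,  1]
  [ 0,  0,  0, -1]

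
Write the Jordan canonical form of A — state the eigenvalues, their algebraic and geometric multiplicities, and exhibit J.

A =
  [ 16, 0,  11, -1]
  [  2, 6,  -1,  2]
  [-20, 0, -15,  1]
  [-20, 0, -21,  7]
J_1(-4) ⊕ J_3(6)

The characteristic polynomial is
  det(x·I − A) = x^4 - 14*x^3 + 36*x^2 + 216*x - 864 = (x - 6)^3*(x + 4)

Eigenvalues and multiplicities (the geometric multiplicity of λ is n − rank(A − λI), which equals the number of Jordan blocks for λ):
  λ = -4: algebraic multiplicity = 1, geometric multiplicity = 1
  λ = 6: algebraic multiplicity = 3, geometric multiplicity = 1

Determining the block sizes for each eigenvalue:
  λ = -4: one block (gm = 1), so the single block has size am = 1 → block sizes [1]
  λ = 6: one block (gm = 1), so the single block has size am = 3 → block sizes [3]

Assembling the blocks gives a Jordan form
J =
  [-4, 0, 0, 0]
  [ 0, 6, 1, 0]
  [ 0, 0, 6, 1]
  [ 0, 0, 0, 6]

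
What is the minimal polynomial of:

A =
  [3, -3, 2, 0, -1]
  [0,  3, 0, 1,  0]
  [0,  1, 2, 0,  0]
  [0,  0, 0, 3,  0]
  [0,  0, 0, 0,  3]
x^4 - 11*x^3 + 45*x^2 - 81*x + 54

The characteristic polynomial is χ_A(x) = (x - 3)^4*(x - 2), so the eigenvalues are known. The minimal polynomial is
  m_A(x) = Π_λ (x − λ)^{k_λ}
where k_λ is the size of the *largest* Jordan block for λ (equivalently, the smallest k with (A − λI)^k v = 0 for every generalised eigenvector v of λ).

  λ = 2: largest Jordan block has size 1, contributing (x − 2)
  λ = 3: largest Jordan block has size 3, contributing (x − 3)^3

So m_A(x) = (x - 3)^3*(x - 2) = x^4 - 11*x^3 + 45*x^2 - 81*x + 54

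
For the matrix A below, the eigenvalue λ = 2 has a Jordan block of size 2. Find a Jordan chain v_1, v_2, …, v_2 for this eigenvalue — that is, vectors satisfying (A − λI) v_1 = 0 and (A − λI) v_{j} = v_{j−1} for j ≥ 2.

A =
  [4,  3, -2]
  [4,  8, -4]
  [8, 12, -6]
A Jordan chain for λ = 2 of length 2:
v_1 = (2, 4, 8)ᵀ
v_2 = (1, 0, 0)ᵀ

Let N = A − (2)·I. We want v_2 with N^2 v_2 = 0 but N^1 v_2 ≠ 0; then v_{j-1} := N · v_j for j = 2, …, 2.

Pick v_2 = (1, 0, 0)ᵀ.
Then v_1 = N · v_2 = (2, 4, 8)ᵀ.

Sanity check: (A − (2)·I) v_1 = (0, 0, 0)ᵀ = 0. ✓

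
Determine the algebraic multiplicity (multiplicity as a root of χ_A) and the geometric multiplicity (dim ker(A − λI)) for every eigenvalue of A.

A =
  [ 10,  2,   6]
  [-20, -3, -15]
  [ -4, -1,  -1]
λ = 2: alg = 3, geom = 2

Step 1 — factor the characteristic polynomial to read off the algebraic multiplicities:
  χ_A(x) = (x - 2)^3

Step 2 — compute geometric multiplicities via the rank-nullity identity g(λ) = n − rank(A − λI):
  rank(A − (2)·I) = 1, so dim ker(A − (2)·I) = n − 1 = 2

Summary:
  λ = 2: algebraic multiplicity = 3, geometric multiplicity = 2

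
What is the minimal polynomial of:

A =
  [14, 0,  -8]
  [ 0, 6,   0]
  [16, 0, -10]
x^2 - 4*x - 12

The characteristic polynomial is χ_A(x) = (x - 6)^2*(x + 2), so the eigenvalues are known. The minimal polynomial is
  m_A(x) = Π_λ (x − λ)^{k_λ}
where k_λ is the size of the *largest* Jordan block for λ (equivalently, the smallest k with (A − λI)^k v = 0 for every generalised eigenvector v of λ).

  λ = -2: largest Jordan block has size 1, contributing (x + 2)
  λ = 6: largest Jordan block has size 1, contributing (x − 6)

So m_A(x) = (x - 6)*(x + 2) = x^2 - 4*x - 12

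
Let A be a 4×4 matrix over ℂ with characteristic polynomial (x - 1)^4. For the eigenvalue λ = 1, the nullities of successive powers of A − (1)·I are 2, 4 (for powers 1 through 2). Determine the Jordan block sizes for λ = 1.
Block sizes for λ = 1: [2, 2]

From the dimensions of kernels of powers, the number of Jordan blocks of size at least j is d_j − d_{j−1} where d_j = dim ker(N^j) (with d_0 = 0). Computing the differences gives [2, 2].
The number of blocks of size exactly k is (#blocks of size ≥ k) − (#blocks of size ≥ k + 1), so the partition is: 2 block(s) of size 2.
In nonincreasing order the block sizes are [2, 2].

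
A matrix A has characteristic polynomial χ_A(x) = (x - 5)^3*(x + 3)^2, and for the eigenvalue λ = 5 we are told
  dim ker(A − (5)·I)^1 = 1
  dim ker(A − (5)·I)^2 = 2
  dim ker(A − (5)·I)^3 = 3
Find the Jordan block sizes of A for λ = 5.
Block sizes for λ = 5: [3]

From the dimensions of kernels of powers, the number of Jordan blocks of size at least j is d_j − d_{j−1} where d_j = dim ker(N^j) (with d_0 = 0). Computing the differences gives [1, 1, 1].
The number of blocks of size exactly k is (#blocks of size ≥ k) − (#blocks of size ≥ k + 1), so the partition is: 1 block(s) of size 3.
In nonincreasing order the block sizes are [3].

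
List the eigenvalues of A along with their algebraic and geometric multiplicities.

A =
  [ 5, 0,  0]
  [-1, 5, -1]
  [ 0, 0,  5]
λ = 5: alg = 3, geom = 2

Step 1 — factor the characteristic polynomial to read off the algebraic multiplicities:
  χ_A(x) = (x - 5)^3

Step 2 — compute geometric multiplicities via the rank-nullity identity g(λ) = n − rank(A − λI):
  rank(A − (5)·I) = 1, so dim ker(A − (5)·I) = n − 1 = 2

Summary:
  λ = 5: algebraic multiplicity = 3, geometric multiplicity = 2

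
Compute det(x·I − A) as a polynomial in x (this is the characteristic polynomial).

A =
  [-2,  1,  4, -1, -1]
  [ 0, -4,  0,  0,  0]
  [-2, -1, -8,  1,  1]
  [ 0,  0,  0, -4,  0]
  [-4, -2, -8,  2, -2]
x^5 + 20*x^4 + 160*x^3 + 640*x^2 + 1280*x + 1024

Expanding det(x·I − A) (e.g. by cofactor expansion or by noting that A is similar to its Jordan form J, which has the same characteristic polynomial as A) gives
  χ_A(x) = x^5 + 20*x^4 + 160*x^3 + 640*x^2 + 1280*x + 1024
which factors as (x + 4)^5. The eigenvalues (with algebraic multiplicities) are λ = -4 with multiplicity 5.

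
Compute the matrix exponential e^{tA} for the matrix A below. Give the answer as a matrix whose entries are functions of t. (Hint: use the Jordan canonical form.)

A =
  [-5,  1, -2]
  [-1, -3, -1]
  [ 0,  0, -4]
e^{tA} =
  [-t*exp(-4*t) + exp(-4*t), t*exp(-4*t), t^2*exp(-4*t)/2 - 2*t*exp(-4*t)]
  [-t*exp(-4*t), t*exp(-4*t) + exp(-4*t), t^2*exp(-4*t)/2 - t*exp(-4*t)]
  [0, 0, exp(-4*t)]

Strategy: write A = P · J · P⁻¹ where J is a Jordan canonical form, so e^{tA} = P · e^{tJ} · P⁻¹, and e^{tJ} can be computed block-by-block.

A has Jordan form
J =
  [-4,  1,  0]
  [ 0, -4,  1]
  [ 0,  0, -4]
(up to reordering of blocks).

Per-block formulas:
  For a 3×3 Jordan block J_3(-4): exp(t · J_3(-4)) = e^(-4t)·(I + t·N + (t^2/2)·N^2), where N is the 3×3 nilpotent shift.

After assembling e^{tJ} and conjugating by P, we get:

e^{tA} =
  [-t*exp(-4*t) + exp(-4*t), t*exp(-4*t), t^2*exp(-4*t)/2 - 2*t*exp(-4*t)]
  [-t*exp(-4*t), t*exp(-4*t) + exp(-4*t), t^2*exp(-4*t)/2 - t*exp(-4*t)]
  [0, 0, exp(-4*t)]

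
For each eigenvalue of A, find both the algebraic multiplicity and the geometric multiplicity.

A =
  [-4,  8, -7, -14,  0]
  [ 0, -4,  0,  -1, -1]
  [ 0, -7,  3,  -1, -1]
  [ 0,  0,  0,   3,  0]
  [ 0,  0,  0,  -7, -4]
λ = -4: alg = 3, geom = 1; λ = 3: alg = 2, geom = 2

Step 1 — factor the characteristic polynomial to read off the algebraic multiplicities:
  χ_A(x) = (x - 3)^2*(x + 4)^3

Step 2 — compute geometric multiplicities via the rank-nullity identity g(λ) = n − rank(A − λI):
  rank(A − (-4)·I) = 4, so dim ker(A − (-4)·I) = n − 4 = 1
  rank(A − (3)·I) = 3, so dim ker(A − (3)·I) = n − 3 = 2

Summary:
  λ = -4: algebraic multiplicity = 3, geometric multiplicity = 1
  λ = 3: algebraic multiplicity = 2, geometric multiplicity = 2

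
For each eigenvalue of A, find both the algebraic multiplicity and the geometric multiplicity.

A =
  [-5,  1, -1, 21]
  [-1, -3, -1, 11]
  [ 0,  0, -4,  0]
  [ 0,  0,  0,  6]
λ = -4: alg = 3, geom = 2; λ = 6: alg = 1, geom = 1

Step 1 — factor the characteristic polynomial to read off the algebraic multiplicities:
  χ_A(x) = (x - 6)*(x + 4)^3

Step 2 — compute geometric multiplicities via the rank-nullity identity g(λ) = n − rank(A − λI):
  rank(A − (-4)·I) = 2, so dim ker(A − (-4)·I) = n − 2 = 2
  rank(A − (6)·I) = 3, so dim ker(A − (6)·I) = n − 3 = 1

Summary:
  λ = -4: algebraic multiplicity = 3, geometric multiplicity = 2
  λ = 6: algebraic multiplicity = 1, geometric multiplicity = 1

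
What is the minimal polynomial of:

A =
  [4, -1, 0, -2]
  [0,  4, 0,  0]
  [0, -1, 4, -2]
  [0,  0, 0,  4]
x^2 - 8*x + 16

The characteristic polynomial is χ_A(x) = (x - 4)^4, so the eigenvalues are known. The minimal polynomial is
  m_A(x) = Π_λ (x − λ)^{k_λ}
where k_λ is the size of the *largest* Jordan block for λ (equivalently, the smallest k with (A − λI)^k v = 0 for every generalised eigenvector v of λ).

  λ = 4: largest Jordan block has size 2, contributing (x − 4)^2

So m_A(x) = (x - 4)^2 = x^2 - 8*x + 16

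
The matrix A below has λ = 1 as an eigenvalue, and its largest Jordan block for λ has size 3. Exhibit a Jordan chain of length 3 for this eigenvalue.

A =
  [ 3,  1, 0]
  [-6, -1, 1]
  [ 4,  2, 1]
A Jordan chain for λ = 1 of length 3:
v_1 = (-2, 4, -4)ᵀ
v_2 = (2, -6, 4)ᵀ
v_3 = (1, 0, 0)ᵀ

Let N = A − (1)·I. We want v_3 with N^3 v_3 = 0 but N^2 v_3 ≠ 0; then v_{j-1} := N · v_j for j = 3, …, 2.

Pick v_3 = (1, 0, 0)ᵀ.
Then v_2 = N · v_3 = (2, -6, 4)ᵀ.
Then v_1 = N · v_2 = (-2, 4, -4)ᵀ.

Sanity check: (A − (1)·I) v_1 = (0, 0, 0)ᵀ = 0. ✓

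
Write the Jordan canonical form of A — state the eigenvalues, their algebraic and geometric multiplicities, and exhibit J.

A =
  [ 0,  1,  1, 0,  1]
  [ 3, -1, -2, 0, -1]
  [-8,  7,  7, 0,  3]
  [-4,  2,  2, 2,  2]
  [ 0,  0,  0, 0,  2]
J_3(2) ⊕ J_1(2) ⊕ J_1(2)

The characteristic polynomial is
  det(x·I − A) = x^5 - 10*x^4 + 40*x^3 - 80*x^2 + 80*x - 32 = (x - 2)^5

Eigenvalues and multiplicities (the geometric multiplicity of λ is n − rank(A − λI), which equals the number of Jordan blocks for λ):
  λ = 2: algebraic multiplicity = 5, geometric multiplicity = 3

Determining the block sizes for each eigenvalue:
  λ = 2: with am = 5 and gm = 3, the partition is not yet determined (e.g. several partitions of 5 into 3 parts exist). Let N = A − (2)·I. Computing rank(N^1) = 2, rank(N^2) = 1, rank(N^3) = 0; the number of blocks of size ≥ j is rank(N^{j−1}) − rank(N^j), giving [3, 1, 1]. So we have 1 block(s) of size 3, 2 block(s) of size 1 → block sizes [3, 1, 1]

Assembling the blocks gives a Jordan form
J =
  [2, 1, 0, 0, 0]
  [0, 2, 1, 0, 0]
  [0, 0, 2, 0, 0]
  [0, 0, 0, 2, 0]
  [0, 0, 0, 0, 2]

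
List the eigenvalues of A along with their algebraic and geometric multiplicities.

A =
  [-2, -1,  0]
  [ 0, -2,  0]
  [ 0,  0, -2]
λ = -2: alg = 3, geom = 2

Step 1 — factor the characteristic polynomial to read off the algebraic multiplicities:
  χ_A(x) = (x + 2)^3

Step 2 — compute geometric multiplicities via the rank-nullity identity g(λ) = n − rank(A − λI):
  rank(A − (-2)·I) = 1, so dim ker(A − (-2)·I) = n − 1 = 2

Summary:
  λ = -2: algebraic multiplicity = 3, geometric multiplicity = 2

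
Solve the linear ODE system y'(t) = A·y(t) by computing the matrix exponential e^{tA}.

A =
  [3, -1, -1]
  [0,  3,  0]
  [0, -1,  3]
e^{tA} =
  [exp(3*t), t^2*exp(3*t)/2 - t*exp(3*t), -t*exp(3*t)]
  [0, exp(3*t), 0]
  [0, -t*exp(3*t), exp(3*t)]

Strategy: write A = P · J · P⁻¹ where J is a Jordan canonical form, so e^{tA} = P · e^{tJ} · P⁻¹, and e^{tJ} can be computed block-by-block.

A has Jordan form
J =
  [3, 1, 0]
  [0, 3, 1]
  [0, 0, 3]
(up to reordering of blocks).

Per-block formulas:
  For a 3×3 Jordan block J_3(3): exp(t · J_3(3)) = e^(3t)·(I + t·N + (t^2/2)·N^2), where N is the 3×3 nilpotent shift.

After assembling e^{tJ} and conjugating by P, we get:

e^{tA} =
  [exp(3*t), t^2*exp(3*t)/2 - t*exp(3*t), -t*exp(3*t)]
  [0, exp(3*t), 0]
  [0, -t*exp(3*t), exp(3*t)]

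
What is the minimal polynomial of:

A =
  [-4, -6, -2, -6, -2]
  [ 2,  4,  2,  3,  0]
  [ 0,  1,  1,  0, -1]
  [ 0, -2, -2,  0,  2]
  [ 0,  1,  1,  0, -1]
x^3

The characteristic polynomial is χ_A(x) = x^5, so the eigenvalues are known. The minimal polynomial is
  m_A(x) = Π_λ (x − λ)^{k_λ}
where k_λ is the size of the *largest* Jordan block for λ (equivalently, the smallest k with (A − λI)^k v = 0 for every generalised eigenvector v of λ).

  λ = 0: largest Jordan block has size 3, contributing (x − 0)^3

So m_A(x) = x^3 = x^3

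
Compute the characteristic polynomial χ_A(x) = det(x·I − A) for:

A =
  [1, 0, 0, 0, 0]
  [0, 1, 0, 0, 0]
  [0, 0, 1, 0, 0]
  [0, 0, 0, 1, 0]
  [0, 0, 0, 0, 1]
x^5 - 5*x^4 + 10*x^3 - 10*x^2 + 5*x - 1

Expanding det(x·I − A) (e.g. by cofactor expansion or by noting that A is similar to its Jordan form J, which has the same characteristic polynomial as A) gives
  χ_A(x) = x^5 - 5*x^4 + 10*x^3 - 10*x^2 + 5*x - 1
which factors as (x - 1)^5. The eigenvalues (with algebraic multiplicities) are λ = 1 with multiplicity 5.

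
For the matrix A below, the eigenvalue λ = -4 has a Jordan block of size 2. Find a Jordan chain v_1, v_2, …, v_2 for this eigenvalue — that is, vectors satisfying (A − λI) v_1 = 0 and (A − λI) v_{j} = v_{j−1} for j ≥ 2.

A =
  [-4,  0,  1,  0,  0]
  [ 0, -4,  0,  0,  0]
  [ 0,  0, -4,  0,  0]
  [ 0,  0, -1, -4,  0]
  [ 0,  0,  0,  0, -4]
A Jordan chain for λ = -4 of length 2:
v_1 = (1, 0, 0, -1, 0)ᵀ
v_2 = (0, 0, 1, 0, 0)ᵀ

Let N = A − (-4)·I. We want v_2 with N^2 v_2 = 0 but N^1 v_2 ≠ 0; then v_{j-1} := N · v_j for j = 2, …, 2.

Pick v_2 = (0, 0, 1, 0, 0)ᵀ.
Then v_1 = N · v_2 = (1, 0, 0, -1, 0)ᵀ.

Sanity check: (A − (-4)·I) v_1 = (0, 0, 0, 0, 0)ᵀ = 0. ✓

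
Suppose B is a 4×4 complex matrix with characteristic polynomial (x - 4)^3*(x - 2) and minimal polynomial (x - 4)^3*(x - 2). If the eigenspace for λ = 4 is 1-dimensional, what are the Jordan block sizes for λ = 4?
Block sizes for λ = 4: [3]

Step 1 — from the characteristic polynomial, algebraic multiplicity of λ = 4 is 3. From dim ker(B − (4)·I) = 1, there are exactly 1 Jordan blocks for λ = 4.
Step 2 — from the minimal polynomial, the factor (x − 4)^3 tells us the largest block for λ = 4 has size 3.
Step 3 — with total size 3, 1 blocks, and largest block 3, the block sizes (in nonincreasing order) are [3].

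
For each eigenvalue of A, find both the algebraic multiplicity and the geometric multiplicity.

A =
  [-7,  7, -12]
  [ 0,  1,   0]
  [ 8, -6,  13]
λ = 1: alg = 2, geom = 1; λ = 5: alg = 1, geom = 1

Step 1 — factor the characteristic polynomial to read off the algebraic multiplicities:
  χ_A(x) = (x - 5)*(x - 1)^2

Step 2 — compute geometric multiplicities via the rank-nullity identity g(λ) = n − rank(A − λI):
  rank(A − (1)·I) = 2, so dim ker(A − (1)·I) = n − 2 = 1
  rank(A − (5)·I) = 2, so dim ker(A − (5)·I) = n − 2 = 1

Summary:
  λ = 1: algebraic multiplicity = 2, geometric multiplicity = 1
  λ = 5: algebraic multiplicity = 1, geometric multiplicity = 1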